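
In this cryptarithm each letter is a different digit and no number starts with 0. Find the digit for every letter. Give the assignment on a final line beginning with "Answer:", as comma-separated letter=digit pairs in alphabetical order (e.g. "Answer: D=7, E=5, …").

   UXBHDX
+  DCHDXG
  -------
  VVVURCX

Step 1. [V] V is the leading digit of a 7-digit sum of two 6-digit numbers; the final carry is exactly 1 ⇒ V=1.
Step 2. [col 1: X + G ≡ X (mod 10)] from column 1 (nothing yet, carry-in 0, digits 1 already taken and all letters distinct): G must equal 0 ⇒ G=0.
Step 3. [col 1: X + G ≡ X (mod 10)] no forcing yet in column 1 (carry-in 0); X=7 is free and consistent — try it, so X=7.
Step 4. [col 2: D + X ≡ C (mod 10)] column 2 (D + X ≡ C (mod 10), carry-in 0) doesn't pin D yet; pick D=6 and continue ⇒ D=6.
Step 5. [col 2: D + X ≡ C (mod 10)] column 2: given D=6, X=7, carry-in 0, and digits 0,1,6,7 already taken and all letters distinct, D+X≡C (mod 10) forces C=3, so C=3.
Step 6. [col 3: H + D ≡ R (mod 10)] H=5 is one option consistent with column 3 (H + D ≡ R (mod 10), carry-in 1) — take it ⇒ H=5.
Step 7. [col 3: H + D ≡ R (mod 10)] in column 3 we have H+D≡R with carry-in 1; given H=5, D=6 and digits 0,1,3,5,6,7 already taken and all letters distinct, that pins R to 2 ⇒ R=2.
Step 8. [col 4: B + H ≡ U (mod 10)] from column 4 (H=5, carry-in 1, digits 0,1,2,3,5,6,7 already taken and all letters distinct): B must equal 8, so B=8.
Step 9. [col 4: B + H ≡ U (mod 10)] from column 4 (B=8, H=5, carry-in 1, digits 0,1,2,3,5,6,7,8 already taken and all letters distinct): U must equal 4. So U=4.

Answer: B=8, C=3, D=6, G=0, H=5, R=2, U=4, V=1, X=7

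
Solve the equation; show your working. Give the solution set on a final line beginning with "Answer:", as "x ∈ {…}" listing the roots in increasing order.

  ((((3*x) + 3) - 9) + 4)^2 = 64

Step 1. [((((3*x) + 3) - 9) + 4)^2 = 64] √ both sides: 64 ≥ 0 gives two branches. So sqrt: (((3*x) + 3) - 9) + 4 = 8 or -8.
Step 2. [(((3*x) + 3) - 9) + 4 = 8 or -8] the outer +4 inverts by subtracting 4. So sub: ((3*x) + 3) - 9 = 4 or -12.
Step 3. [((3*x) + 3) - 9 = 4 or -12] peel the -9: add 9 from each side ⇒ sub: (3*x) + 3 = 13 or -3.
Step 4. [(3*x) + 3 = 13 or -3] the outer +3 inverts by subtracting 3. So sub: 3*x = 10 or -6.
Step 5. [3*x = 10 or -6] LHS = 3·(…); ÷3 both sides ⇒ div: x = 10/3 or -2.

Answer: x ∈ {-2, 10/3}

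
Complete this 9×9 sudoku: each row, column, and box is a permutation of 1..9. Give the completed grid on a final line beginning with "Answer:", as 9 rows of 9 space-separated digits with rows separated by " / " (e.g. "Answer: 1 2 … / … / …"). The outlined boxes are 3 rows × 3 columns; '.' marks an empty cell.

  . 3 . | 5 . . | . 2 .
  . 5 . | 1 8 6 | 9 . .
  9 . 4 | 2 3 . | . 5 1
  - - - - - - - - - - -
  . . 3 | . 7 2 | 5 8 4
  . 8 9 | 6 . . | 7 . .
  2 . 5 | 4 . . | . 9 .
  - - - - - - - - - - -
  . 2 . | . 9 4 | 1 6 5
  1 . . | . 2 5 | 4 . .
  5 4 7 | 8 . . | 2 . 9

Step 1. [r9c8∈{3}] r9c8's peers cover all but 3. So r9c8=3.
Step 2. [r6c5∈{1}] r6c5 has the single candidate 1. So r6c5=1.
Step 3. [r2c1∈{7}] r2c1 has the single candidate 7, so r2c1=7.
Step 4. [r3c2∈{6}] r3c2 is down to just 6 ⇒ r3c2=6.
Step 5. [r1c9∈{6,7,8}] in box 3, 7 fits only at r1c9, so r1c9=7.
Step 6. [r6c7∈{3,6}] in col 7, 3 fits only at r6c7, so r6c7=3.
Step 7. [r7c3∈{8}] r7c3's peers cover all but 8, so r7c3=8.
Step 8. [r7c4∈{3,7}] r7c4 is the only open cell in row 7 admitting 7 ⇒ r7c4=7.
Step 9. [r1c7∈{6,8}] row 1 places 6 nowhere but r1c7 ⇒ r1c7=6.
Step 10. [r1c3∈{1}] r1c3's peers cover all but 1 ⇒ r1c3=1.
Step 11. [r5c5∈{5}] r5c5 is down to just 5. So r5c5=5.
Step 12. [r1c5∈{4}] r1c5's peers cover all but 4, so r1c5=4.
Step 13. [r5c9∈{2}] r5c9's peers cover all but 2. So r5c9=2.
Step 14. [r3c7∈{8}] r3c7's peers cover all but 8. So r3c7=8.
Step 15. [r6c6∈{8}] r6c6's peers cover all but 8, so r6c6=8.
Step 16. [r2c8∈{4}] only 4 remains possible at r2c8, so r2c8=4.
Step 17. [r4c1∈{6}] only 6 remains possible at r4c1, so r4c1=6.
Step 18. [r6c9∈{6}] only 6 remains possible at r6c9 ⇒ r6c9=6.
Step 19. [r8c9∈{8}] r8c9 has the single candidate 8 ⇒ r8c9=8.
Step 20. [r4c2∈{1}] only 1 remains possible at r4c2, so r4c2=1.
Step 21. [r5c8∈{1}] nothing but 1 survives at r5c8 ⇒ r5c8=1.
Step 22. [r5c1∈{4}] nothing but 4 survives at r5c1 ⇒ r5c1=4.
Step 23. [r6c2∈{7}] r6c2 is down to just 7 ⇒ r6c2=7.
Step 24. [r4c4∈{9}] only 9 remains possible at r4c4 ⇒ r4c4=9.
Step 25. [r7c1∈{3}] nothing but 3 survives at r7c1. So r7c1=3.
Step 26. [r3c6∈{7}] r3c6's peers cover all but 7. So r3c6=7.
Step 27. [r5c6∈{3}] only 3 remains possible at r5c6. So r5c6=3.
Step 28. [r1c6∈{9}] only 9 remains possible at r1c6, so r1c6=9.
Step 29. [r9c6∈{1}] r9c6 is down to just 1 ⇒ r9c6=1.
Step 30. [r8c3∈{6}] r8c3 has the single candidate 6. So r8c3=6.
Step 31. [r9c5∈{6}] nothing but 6 survives at r9c5 ⇒ r9c5=6.
Step 32. [r2c9∈{3}] r2c9 has the single candidate 3, so r2c9=3.
Step 33. [r2c3∈{2}] r2c3 has the single candidate 2, so r2c3=2.
Step 34. [r8c8∈{7}] r8c8 is down to just 7, so r8c8=7.
Step 35. [r8c4∈{3}] r8c4 has the single candidate 3 ⇒ r8c4=3.
Step 36. [r8c2∈{9}] r8c2's peers cover all but 9 ⇒ r8c2=9.
Step 37. [r1c1∈{8}] nothing but 8 survives at r1c1 ⇒ r1c1=8.

Answer: 8 3 1 5 4 9 6 2 7 / 7 5 2 1 8 6 9 4 3 / 9 6 4 2 3 7 8 5 1 / 6 1 3 9 7 2 5 8 4 / 4 8 9 6 5 3 7 1 2 / 2 7 5 4 1 8 3 9 6 / 3 2 8 7 9 4 1 6 5 / 1 9 6 3 2 5 4 7 8 / 5 4 7 8 6 1 2 3 9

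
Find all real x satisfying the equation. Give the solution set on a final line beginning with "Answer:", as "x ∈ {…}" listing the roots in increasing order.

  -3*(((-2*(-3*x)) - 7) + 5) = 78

Step 1. [-3*(((-2*(-3*x)) - 7) + 5) = 78] -3 out front; divide by -3. So div: ((-2*(-3*x)) - 7) + 5 = -26.
Step 2. [((-2*(-3*x)) - 7) + 5 = -26] 5 comes off first (subtract 5) ⇒ sub: (-2*(-3*x)) - 7 = -31.
Step 3. [(-2*(-3*x)) - 7 = -31] peel the -7: add 7 from each side ⇒ sub: -2*(-3*x) = -24.
Step 4. [-2*(-3*x) = -24] divide by the outer -2, so div: -3*x = 12.
Step 5. [-3*x = 12] divide by the outer -3, so div: x = -4.

Answer: x ∈ {-4}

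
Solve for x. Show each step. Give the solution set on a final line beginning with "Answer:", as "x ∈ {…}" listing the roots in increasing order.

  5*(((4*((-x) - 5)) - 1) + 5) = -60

Step 1. [5*(((4*((-x) - 5)) - 1) + 5) = -60] leading coefficient 5: divide by 5 ⇒ div: ((4*((-x) - 5)) - 1) + 5 = -12.
Step 2. [((4*((-x) - 5)) - 1) + 5 = -12] the outer +5 inverts by subtracting 5, so sub: (4*((-x) - 5)) - 1 = -17.
Step 3. [(4*((-x) - 5)) - 1 = -17] the outer -1 inverts by adding 1. So sub: 4*((-x) - 5) = -16.
Step 4. [4*((-x) - 5) = -16] leading coefficient 4: divide by 4. So div: (-x) - 5 = -4.
Step 5. [(-x) - 5 = -4] -5 is outermost — add 5 both sides, so sub: -x = 1.
Step 6. [-x = 1] flip signs both sides, so neg: x = -1.

Answer: x ∈ {-1}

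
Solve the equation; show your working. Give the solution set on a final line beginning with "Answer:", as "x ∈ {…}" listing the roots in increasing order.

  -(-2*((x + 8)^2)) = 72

Step 1. [-(-2*((x + 8)^2)) = 72] leading − — multiply by −1 ⇒ neg: -2*((x + 8)^2) = -72.
Step 2. [-2*((x + 8)^2) = -72] LHS = -2·(…); ÷-2 both sides ⇒ div: (x + 8)^2 = 36.
Step 3. [(x + 8)^2 = 36] LHS squared, RHS 36 ≥ 0: apply √ (±) ⇒ sqrt: x + 8 = 6 or -6.
Step 4. [x + 8 = 6 or -6] 8 comes off first (subtract 8) ⇒ sub: x = -2 or -14.

Answer: x ∈ {-14, -2}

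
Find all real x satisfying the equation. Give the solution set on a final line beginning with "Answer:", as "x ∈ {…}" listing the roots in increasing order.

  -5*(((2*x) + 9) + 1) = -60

Step 1. [-5*(((2*x) + 9) + 1) = -60] divide by the outer -5 ⇒ div: ((2*x) + 9) + 1 = 12.
Step 2. [((2*x) + 9) + 1 = 12] 1 comes off first (subtract 1) ⇒ sub: (2*x) + 9 = 11.
Step 3. [(2*x) + 9 = 11] +9 is outermost — subtract 9 both sides. So sub: 2*x = 2.
Step 4. [2*x = 2] 2·(inner) — divide through by 2. So div: x = 1.

Answer: x ∈ {1}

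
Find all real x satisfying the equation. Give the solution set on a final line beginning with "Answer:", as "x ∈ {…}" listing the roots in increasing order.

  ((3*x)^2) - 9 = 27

Step 1. [((3*x)^2) - 9 = 27] -9 is outermost — add 9 both sides ⇒ sub: (3*x)^2 = 36.
Step 2. [(3*x)^2 = 36] LHS squared, RHS 36 ≥ 0: apply √ (±) ⇒ sqrt: 3*x = 6 or -6.
Step 3. [3*x = 6 or -6] 3 out front; divide by 3. So div: x = 2 or -2.

Answer: x ∈ {-2, 2}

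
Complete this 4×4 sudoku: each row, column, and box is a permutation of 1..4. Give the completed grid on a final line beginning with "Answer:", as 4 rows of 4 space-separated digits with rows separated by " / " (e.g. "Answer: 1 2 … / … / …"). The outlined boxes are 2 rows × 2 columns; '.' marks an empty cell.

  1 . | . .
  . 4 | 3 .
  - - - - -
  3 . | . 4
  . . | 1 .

Step 1. [r1c4∈{2}] only 2 remains possible at r1c4 ⇒ r1c4=2.
Step 2. [r4c2∈{2}] r4c2 has the single candidate 2. So r4c2=2.
Step 3. [r2c4∈{1}] r2c4 has the single candidate 1 ⇒ r2c4=1.
Step 4. [r3c2∈{1}] only 1 remains possible at r3c2. So r3c2=1.
Step 5. [r1c3∈{4}] r1c3's peers cover all but 4 ⇒ r1c3=4.
Step 6. [r3c3∈{2}] r3c3 is down to just 2, so r3c3=2.
Step 7. [r2c1∈{2}] only 2 remains possible at r2c1 ⇒ r2c1=2.
Step 8. [r4c1∈{4}] r4c1 is down to just 4 ⇒ r4c1=4.
Step 9. [r4c4∈{3}] nothing but 3 survives at r4c4. So r4c4=3.
Step 10. [r1c2∈{3}] r1c2 is down to just 3 ⇒ r1c2=3.

Answer: 1 3 4 2 / 2 4 3 1 / 3 1 2 4 / 4 2 1 3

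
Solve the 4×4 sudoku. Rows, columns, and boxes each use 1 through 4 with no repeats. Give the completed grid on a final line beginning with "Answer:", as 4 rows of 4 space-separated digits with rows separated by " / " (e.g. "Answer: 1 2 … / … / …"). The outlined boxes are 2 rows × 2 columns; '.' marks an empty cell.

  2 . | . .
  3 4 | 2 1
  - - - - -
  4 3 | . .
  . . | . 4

Step 1. [r4c3∈{1,3}] across row 4, 3 lands solely at r4c3 ⇒ r4c3=3.
Step 2. [r1c2∈{1}] r1c2 is down to just 1. So r1c2=1.
Step 3. [r4c2∈{2}] only 2 remains possible at r4c2 ⇒ r4c2=2.
Step 4. [r3c4∈{2}] r3c4 has the single candidate 2 ⇒ r3c4=2.
Step 5. [r4c1∈{1}] nothing but 1 survives at r4c1. So r4c1=1.
Step 6. [r3c3∈{1}] r3c3 is down to just 1, so r3c3=1.
Step 7. [r1c3∈{4}] only 4 remains possible at r1c3. So r1c3=4.
Step 8. [r1c4∈{3}] only 3 remains possible at r1c4. So r1c4=3.

Answer: 2 1 4 3 / 3 4 2 1 / 4 3 1 2 / 1 2 3 4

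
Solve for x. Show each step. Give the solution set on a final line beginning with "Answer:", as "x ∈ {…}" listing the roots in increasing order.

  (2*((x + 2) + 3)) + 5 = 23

Step 1. [(2*((x + 2) + 3)) + 5 = 23] subtract 5: x sits inside (… + 5). So sub: 2*((x + 2) + 3) = 18.
Step 2. [2*((x + 2) + 3) = 18] leading coefficient 2: divide by 2 ⇒ div: (x + 2) + 3 = 9.
Step 3. [(x + 2) + 3 = 9] 3 comes off first (subtract 3). So sub: x + 2 = 6.
Step 4. [x + 2 = 6] 2 comes off first (subtract 2) ⇒ sub: x = 4.

Answer: x ∈ {4}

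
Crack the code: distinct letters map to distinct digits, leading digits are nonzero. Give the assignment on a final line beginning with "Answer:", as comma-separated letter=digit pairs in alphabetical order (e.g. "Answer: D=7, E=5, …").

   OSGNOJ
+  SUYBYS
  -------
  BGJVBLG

Step 1. [B] adding two 6-digit numbers gives at most 6+1 digits, and here it does — B is that final carry and must be 1, so B=1.
Step 2. [col 1: J + S ≡ G (mod 10)] no forcing yet in column 1 (carry-in 0); J=4 is free and consistent — try it ⇒ J=4.
Step 3. [col 1: J + S ≡ G (mod 10)] column 1 (J + S ≡ G (mod 10), carry-in 0) doesn't pin G yet; pick G=2 and continue. So G=2.
Step 4. [col 1: J + S ≡ G (mod 10)] column 1: given J=4, G=2, carry-in 0, and digits 1,2,4 already taken and all letters distinct, J+S≡G (mod 10) forces S=8, so S=8.
Step 5. [col 2: O + Y ≡ L (mod 10)] no forcing yet in column 2 (carry-in 1); L=9 is free and consistent — try it ⇒ L=9.
Step 6. [col 2: O + Y ≡ L (mod 10)] O=3 is one option consistent with column 2 (O + Y ≡ L (mod 10), carry-in 1) — take it ⇒ O=3.
Step 7. [col 2: O + Y ≡ L (mod 10)] from column 2 (O=3, L=9, carry-in 1, digits 1,2,3,4,8,9 already taken and all letters distinct): Y must equal 5. So Y=5.
Step 8. [col 3: N + B ≡ B (mod 10)] column 3 reads N+B+carry(0)=B with B=1; with digits 1,2,3,4,5,8,9 already taken and all letters distinct, the only value for N is 0, so N=0.
Step 9. [col 4: G + Y ≡ V (mod 10)] column 4 reads G+Y+carry(0)=V with G=2, Y=5; with digits 0,1,2,3,4,5,8,9 already taken and all letters distinct, the only value for V is 7 ⇒ V=7.
Step 10. [col 5: S + U ≡ J (mod 10)] column 5 reads S+U+carry(0)=J with S=8, J=4; with digits 0,1,2,3,4,5,7,8,9 already taken and all letters distinct, the only value for U is 6 ⇒ U=6.

Answer: B=1, G=2, J=4, L=9, N=0, O=3, S=8, U=6, V=7, Y=5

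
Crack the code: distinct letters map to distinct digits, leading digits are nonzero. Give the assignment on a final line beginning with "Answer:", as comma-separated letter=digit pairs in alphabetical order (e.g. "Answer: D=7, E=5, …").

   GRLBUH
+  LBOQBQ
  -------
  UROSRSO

Step 1. [col 1: H + Q ≡ O (mod 10)] column 1 (H + Q ≡ O (mod 10), carry-in 0) doesn't pin Q yet; pick Q=9 and continue. So Q=9.
Step 2. [U] U is the leading digit of a 7-digit sum of two 6-digit numbers; the final carry is exactly 1 ⇒ U=1.
Step 3. [col 1: H + Q ≡ O (mod 10)] several values work for H in column 1 (H + Q ≡ O (mod 10), carry-in 0); try H=7. So H=7.
Step 4. [col 1: H + Q ≡ O (mod 10)] column 1 reads H+Q+carry(0)=O with H=7, Q=9; with digits 1,7,9 already taken and all letters distinct, the only value for O is 6, so O=6.
Step 5. [col 2: U + B ≡ S (mod 10)] no forcing yet in column 2 (carry-in 1); S=5 is free and consistent — try it ⇒ S=5.
Step 6. [col 2: U + B ≡ S (mod 10)] in column 2 we have U+B≡S with carry-in 1; given U=1, S=5 and digits 1,5,6,7,9 already taken and all letters distinct, that pins B to 3 ⇒ B=3.
Step 7. [col 3: B + Q ≡ R (mod 10)] in column 3 we have B+Q≡R with carry-in 0; given B=3, Q=9 and digits 1,3,5,6,7,9 already taken and all letters distinct, that pins R to 2 ⇒ R=2.
Step 8. [col 4: L + O ≡ S (mod 10)] from column 4 (O=6, S=5, carry-in 1, digits 1,2,3,5,6,7,9 already taken and all letters distinct): L must equal 8, so L=8.
Step 9. [col 6: G + L ≡ R (mod 10)] column 6 reads G+L+carry(0)=R with L=8, R=2; with digits 1,2,3,5,6,7,8,9 already taken and all letters distinct, the only value for G is 4, so G=4.

Answer: B=3, G=4, H=7, L=8, O=6, Q=9, R=2, S=5, U=1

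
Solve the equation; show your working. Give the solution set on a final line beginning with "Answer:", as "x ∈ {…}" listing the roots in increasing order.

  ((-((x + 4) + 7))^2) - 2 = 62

Step 1. [((-((x + 4) + 7))^2) - 2 = 62] peel the -2: add 2 from each side. So sub: (-((x + 4) + 7))^2 = 64.
Step 2. [(-((x + 4) + 7))^2 = 64] 64 ≥ 0, LHS is (·)² — take ±√. So sqrt: -((x + 4) + 7) = 8 or -8.
Step 3. [-((x + 4) + 7) = 8 or -8] leading − — multiply by −1. So neg: (x + 4) + 7 = -8 or 8.
Step 4. [(x + 4) + 7 = -8 or 8] 7 comes off first (subtract 7) ⇒ sub: x + 4 = -15 or 1.
Step 5. [x + 4 = -15 or 1] subtract 4: x sits inside (… + 4). So sub: x = -19 or -3.

Answer: x ∈ {-19, -3}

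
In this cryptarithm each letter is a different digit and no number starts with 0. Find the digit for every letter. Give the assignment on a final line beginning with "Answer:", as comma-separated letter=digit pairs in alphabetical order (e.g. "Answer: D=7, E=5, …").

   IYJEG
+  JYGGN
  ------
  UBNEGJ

Step 1. [col 1: G + N ≡ J (mod 10)] several values work for J in column 1 (G + N ≡ J (mod 10), carry-in 0); try J=3 ⇒ J=3.
Step 2. [col 1: G + N ≡ J (mod 10)] several values work for G in column 1 (G + N ≡ J (mod 10), carry-in 0); try G=5, so G=5.
Step 3. [U] U is the leading digit of a 6-digit sum of two 5-digit numbers; the final carry is exactly 1. So U=1.
Step 4. [col 1: G + N ≡ J (mod 10)] column 1: given G=5, J=3, carry-in 0, and digits 1,3,5 already taken and all letters distinct, G+N≡J (mod 10) forces N=8, so N=8.
Step 5. [col 2: E + G ≡ G (mod 10)] in column 2 we have E+G≡G with carry-in 1; given G=5 and digits 1,3,5,8 already taken and all letters distinct, that pins E to 9. So E=9.
Step 6. [col 4: Y + Y ≡ N (mod 10)] column 4 reads Y+Y+carry(0)=N with N=8; with digits 1,3,5,8,9 already taken and all letters distinct, the only value for Y is 4 ⇒ Y=4.
Step 7. [col 5: I + J ≡ B (mod 10)] column 5: given J=3, carry-in 0, and digits 1,3,4,5,8,9 already taken and all letters distinct, I+J≡B (mod 10) forces I=7, so I=7.
Step 8. [col 5: I + J ≡ B (mod 10)] from column 5 (I=7, J=3, carry-in 0, digits 1,3,4,5,7,8,9 already taken and all letters distinct): B must equal 0, so B=0.

Answer: B=0, E=9, G=5, I=7, J=3, N=8, U=1, Y=4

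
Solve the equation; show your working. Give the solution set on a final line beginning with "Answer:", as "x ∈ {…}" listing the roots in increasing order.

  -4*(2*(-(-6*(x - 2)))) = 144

Step 1. [-4*(2*(-(-6*(x - 2)))) = 144] divide by the outer -4 ⇒ div: 2*(-(-6*(x - 2))) = -36.
Step 2. [2*(-(-6*(x - 2))) = -36] LHS = 2·(…); ÷2 both sides. So div: -(-6*(x - 2)) = -18.
Step 3. [-(-6*(x - 2)) = -18] flip signs both sides ⇒ neg: -6*(x - 2) = 18.
Step 4. [-6*(x - 2) = 18] divide by the outer -6. So div: x - 2 = -3.
Step 5. [x - 2 = -3] the outer -2 inverts by adding 2. So sub: x = -1.

Answer: x ∈ {-1}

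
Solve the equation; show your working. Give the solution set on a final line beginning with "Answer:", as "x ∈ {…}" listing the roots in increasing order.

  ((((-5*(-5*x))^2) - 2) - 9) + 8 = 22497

Step 1. [((((-5*(-5*x))^2) - 2) - 9) + 8 = 22497] subtract 8: x sits inside (… + 8), so sub: (((-5*(-5*x))^2) - 2) - 9 = 22489.
Step 2. [(((-5*(-5*x))^2) - 2) - 9 = 22489] -9 is outermost — add 9 both sides, so sub: ((-5*(-5*x))^2) - 2 = 22498.
Step 3. [((-5*(-5*x))^2) - 2 = 22498] add 2: x sits inside (… - 2), so sub: (-5*(-5*x))^2 = 22500.
Step 4. [(-5*(-5*x))^2 = 22500] √ both sides: 22500 ≥ 0 gives two branches. So sqrt: -5*(-5*x) = 150 or -150.
Step 5. [-5*(-5*x) = 150 or -150] -5 out front; divide by -5 ⇒ div: -5*x = -30 or 30.
Step 6. [-5*x = -30 or 30] divide by the outer -5. So div: x = 6 or -6.

Answer: x ∈ {-6, 6}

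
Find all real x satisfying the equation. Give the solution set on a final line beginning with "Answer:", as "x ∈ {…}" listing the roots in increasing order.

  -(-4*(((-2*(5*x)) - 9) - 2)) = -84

Step 1. [-(-4*(((-2*(5*x)) - 9) - 2)) = -84] LHS negated; negate both sides ⇒ neg: -4*(((-2*(5*x)) - 9) - 2) = 84.
Step 2. [-4*(((-2*(5*x)) - 9) - 2) = 84] -4 out front; divide by -4, so div: ((-2*(5*x)) - 9) - 2 = -21.
Step 3. [((-2*(5*x)) - 9) - 2 = -21] the outer -2 inverts by adding 2. So sub: (-2*(5*x)) - 9 = -19.
Step 4. [(-2*(5*x)) - 9 = -19] peel the -9: add 9 from each side. So sub: -2*(5*x) = -10.
Step 5. [-2*(5*x) = -10] LHS = -2·(…); ÷-2 both sides ⇒ div: 5*x = 5.
Step 6. [5*x = 5] divide by the outer 5, so div: x = 1.

Answer: x ∈ {1}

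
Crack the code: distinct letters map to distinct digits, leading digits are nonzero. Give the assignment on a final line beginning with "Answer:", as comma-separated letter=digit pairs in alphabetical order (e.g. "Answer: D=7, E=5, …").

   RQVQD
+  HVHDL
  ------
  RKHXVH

Step 1. [col 1: D + L ≡ H (mod 10)] no forcing yet in column 1 (carry-in 0); H=9 is free and consistent — try it. So H=9.
Step 2. [col 1: D + L ≡ H (mod 10)] no forcing yet in column 1 (carry-in 0); L=7 is free and consistent — try it, so L=7.
Step 3. [col 1: D + L ≡ H (mod 10)] in column 1 we have D+L≡H with carry-in 0; given L=7, H=9 and digits 7,9 already taken and all letters distinct, that pins D to 2 ⇒ D=2.
Step 4. [R] R is the leading digit of a 6-digit sum of two 5-digit numbers; the final carry is exactly 1, so R=1.
Step 5. [col 2: Q + D ≡ V (mod 10)] no forcing yet in column 2 (carry-in 0); V=5 is free and consistent — try it ⇒ V=5.
Step 6. [col 2: Q + D ≡ V (mod 10)] in column 2 we have Q+D≡V with carry-in 0; given D=2, V=5 and digits 1,2,5,7,9 already taken and all letters distinct, that pins Q to 3. So Q=3.
Step 7. [col 3: V + H ≡ X (mod 10)] in column 3 we have V+H≡X with carry-in 0; given V=5, H=9 and digits 1,2,3,5,7,9 already taken and all letters distinct, that pins X to 4. So X=4.
Step 8. [col 5: R + H ≡ K (mod 10)] column 5: given R=1, H=9, carry-in 0, and digits 1,2,3,4,5,7,9 already taken and all letters distinct, R+H≡K (mod 10) forces K=0 ⇒ K=0.

Answer: D=2, H=9, K=0, L=7, Q=3, R=1, V=5, X=4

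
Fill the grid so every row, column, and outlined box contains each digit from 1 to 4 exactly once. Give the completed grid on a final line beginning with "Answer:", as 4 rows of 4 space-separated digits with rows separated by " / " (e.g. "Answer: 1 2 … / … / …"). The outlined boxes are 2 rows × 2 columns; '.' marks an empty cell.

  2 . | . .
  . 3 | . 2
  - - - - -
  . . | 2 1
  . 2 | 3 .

Step 1. [r1c2∈{1,4}] r1c2 is the only open cell in col 2 admitting 1 ⇒ r1c2=1.
Step 2. [r2c1∈{4}] r2c1 is down to just 4, so r2c1=4.
Step 3. [r1c3∈{4}] nothing but 4 survives at r1c3, so r1c3=4.
Step 4. [r3c2∈{4}] r3c2 is down to just 4 ⇒ r3c2=4.
Step 5. [r3c1∈{3}] r3c1 is down to just 3. So r3c1=3.
Step 6. [r2c3∈{1}] only 1 remains possible at r2c3 ⇒ r2c3=1.
Step 7. [r1c4∈{3}] nothing but 3 survives at r1c4 ⇒ r1c4=3.
Step 8. [r4c4∈{4}] r4c4 is down to just 4, so r4c4=4.
Step 9. [r4c1∈{1}] nothing but 1 survives at r4c1. So r4c1=1.

Answer: 2 1 4 3 / 4 3 1 2 / 3 4 2 1 / 1 2 3 4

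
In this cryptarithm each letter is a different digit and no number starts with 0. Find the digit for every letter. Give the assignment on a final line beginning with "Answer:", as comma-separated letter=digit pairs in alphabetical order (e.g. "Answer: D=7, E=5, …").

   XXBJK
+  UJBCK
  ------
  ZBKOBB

Step 1. [Z] Z is the leading digit of a 6-digit sum of two 5-digit numbers; the final carry is exactly 1. So Z=1.
Step 2. [col 1: K + K ≡ B (mod 10)] several values work for K in column 1 (K + K ≡ B (mod 10), carry-in 0); try K=8 ⇒ K=8.
Step 3. [col 1: K + K ≡ B (mod 10)] column 1 reads K+K+carry(0)=B with K=8; with digits 1,8 already taken and all letters distinct, the only value for B is 6, so B=6.
Step 4. [col 2: J + C ≡ B (mod 10)] C=5 is one option consistent with column 2 (J + C ≡ B (mod 10), carry-in 1) — take it ⇒ C=5.
Step 5. [col 2: J + C ≡ B (mod 10)] column 2 reads J+C+carry(1)=B with C=5, B=6; with digits 1,5,6,8 already taken and all letters distinct, the only value for J is 0 ⇒ J=0.
Step 6. [col 3: B + B ≡ O (mod 10)] from column 3 (B=6, carry-in 0, digits 0,1,5,6,8 already taken and all letters distinct): O must equal 2. So O=2.
Step 7. [col 4: X + J ≡ K (mod 10)] from column 4 (J=0, K=8, carry-in 1, digits 0,1,2,5,6,8 already taken and all letters distinct): X must equal 7, so X=7.
Step 8. [col 5: X + U ≡ B (mod 10)] column 5: given X=7, B=6, carry-in 0, and digits 0,1,2,5,6,7,8 already taken and all letters distinct, X+U≡B (mod 10) forces U=9 ⇒ U=9.

Answer: B=6, C=5, J=0, K=8, O=2, U=9, X=7, Z=1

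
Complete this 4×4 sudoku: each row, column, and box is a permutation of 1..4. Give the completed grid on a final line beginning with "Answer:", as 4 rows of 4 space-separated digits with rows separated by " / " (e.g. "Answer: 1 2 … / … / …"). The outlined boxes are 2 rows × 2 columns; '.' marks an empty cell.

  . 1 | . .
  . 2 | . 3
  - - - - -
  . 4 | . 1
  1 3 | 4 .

Step 1. [r4c4∈{2}] nothing but 2 survives at r4c4 ⇒ r4c4=2.
Step 2. [r2c1∈{4}] r2c1 has the single candidate 4 ⇒ r2c1=4.
Step 3. [r1c3∈{2}] only 2 remains possible at r1c3. So r1c3=2.
Step 4. [r3c3∈{3}] only 3 remains possible at r3c3 ⇒ r3c3=3.
Step 5. [r2c3∈{1}] only 1 remains possible at r2c3, so r2c3=1.
Step 6. [r1c1∈{3}] nothing but 3 survives at r1c1 ⇒ r1c1=3.
Step 7. [r3c1∈{2}] r3c1 has the single candidate 2, so r3c1=2.
Step 8. [r1c4∈{4}] r1c4 is down to just 4, so r1c4=4.

Answer: 3 1 2 4 / 4 2 1 3 / 2 4 3 1 / 1 3 4 2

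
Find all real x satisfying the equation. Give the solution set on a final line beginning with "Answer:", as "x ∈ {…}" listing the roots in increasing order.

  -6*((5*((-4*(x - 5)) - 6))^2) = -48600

Step 1. [-6*((5*((-4*(x - 5)) - 6))^2) = -48600] divide by the outer -6, so div: (5*((-4*(x - 5)) - 6))^2 = 8100.
Step 2. [(5*((-4*(x - 5)) - 6))^2 = 8100] 8100 ≥ 0, LHS is (·)² — take ±√, so sqrt: 5*((-4*(x - 5)) - 6) = 90 or -90.
Step 3. [5*((-4*(x - 5)) - 6) = 90 or -90] LHS = 5·(…); ÷5 both sides, so div: (-4*(x - 5)) - 6 = 18 or -18.
Step 4. [(-4*(x - 5)) - 6 = 18 or -18] -6 is outermost — add 6 both sides, so sub: -4*(x - 5) = 24 or -12.
Step 5. [-4*(x - 5) = 24 or -12] -4·(inner) — divide through by -4, so div: x - 5 = -6 or 3.
Step 6. [x - 5 = -6 or 3] peel the -5: add 5 from each side. So sub: x = -1 or 8.

Answer: x ∈ {-1, 8}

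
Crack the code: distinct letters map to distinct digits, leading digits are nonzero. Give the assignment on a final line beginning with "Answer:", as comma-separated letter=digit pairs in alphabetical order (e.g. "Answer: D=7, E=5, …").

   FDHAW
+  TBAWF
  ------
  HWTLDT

Step 1. [col 1: W + F ≡ T (mod 10)] no forcing yet in column 1 (carry-in 0); W=4 is free and consistent — try it, so W=4.
Step 2. [H] H is the leading digit of a 6-digit sum of two 5-digit numbers; the final carry is exactly 1 ⇒ H=1.
Step 3. [col 1: W + F ≡ T (mod 10)] T=9 is one option consistent with column 1 (W + F ≡ T (mod 10), carry-in 0) — take it, so T=9.
Step 4. [col 1: W + F ≡ T (mod 10)] in column 1 we have W+F≡T with carry-in 0; given W=4, T=9 and digits 1,4,9 already taken and all letters distinct, that pins F to 5 ⇒ F=5.
Step 5. [col 2: A + W ≡ D (mod 10)] no forcing yet in column 2 (carry-in 0); A=8 is free and consistent — try it. So A=8.
Step 6. [col 2: A + W ≡ D (mod 10)] in column 2 we have A+W≡D with carry-in 0; given A=8, W=4 and digits 1,4,5,8,9 already taken and all letters distinct, that pins D to 2 ⇒ D=2.
Step 7. [col 3: H + A ≡ L (mod 10)] in column 3 we have H+A≡L with carry-in 1; given H=1, A=8 and digits 1,2,4,5,8,9 already taken and all letters distinct, that pins L to 0. So L=0.
Step 8. [col 4: D + B ≡ T (mod 10)] column 4: given D=2, T=9, carry-in 1, and digits 0,1,2,4,5,8,9 already taken and all letters distinct, D+B≡T (mod 10) forces B=6. So B=6.

Answer: A=8, B=6, D=2, F=5, H=1, L=0, T=9, W=4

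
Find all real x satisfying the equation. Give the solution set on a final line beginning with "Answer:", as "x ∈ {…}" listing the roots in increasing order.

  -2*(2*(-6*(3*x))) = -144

Step 1. [-2*(2*(-6*(3*x))) = -144] LHS = -2·(…); ÷-2 both sides. So div: 2*(-6*(3*x)) = 72.
Step 2. [2*(-6*(3*x)) = 72] 2·(inner) — divide through by 2. So div: -6*(3*x) = 36.
Step 3. [-6*(3*x) = 36] leading coefficient -6: divide by -6, so div: 3*x = -6.
Step 4. [3*x = -6] leading coefficient 3: divide by 3, so div: x = -2.

Answer: x ∈ {-2}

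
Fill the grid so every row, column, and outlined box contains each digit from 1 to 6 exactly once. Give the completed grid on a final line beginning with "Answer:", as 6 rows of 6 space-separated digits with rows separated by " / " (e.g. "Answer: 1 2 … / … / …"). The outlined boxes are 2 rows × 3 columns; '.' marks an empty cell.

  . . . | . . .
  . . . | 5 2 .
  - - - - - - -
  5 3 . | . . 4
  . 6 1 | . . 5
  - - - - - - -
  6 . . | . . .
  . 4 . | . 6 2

Step 1. [r5c5∈{1,3,4,5}] in col 5, 5 fits only at r5c5. So r5c5=5.
Step 2. [r1c5∈{1,3,4}] 4 has one home in col 5: r1c5 ⇒ r1c5=4.
Step 3. [r2c2∈{1}] nothing but 1 survives at r2c2. So r2c2=1.
Step 4. [r3c3∈{2}] r3c3's peers cover all but 2 ⇒ r3c3=2.
Step 5. [r5c3∈{3}] r5c3 has the single candidate 3 ⇒ r5c3=3.
Step 6. [r5c6∈{1}] r5c6 is down to just 1. So r5c6=1.
Step 7. [r1c4∈{1,3,6}] across row 1, 1 lands solely at r1c4. So r1c4=1.
Step 8. [r1c1∈{2,3}] 2 has one home in col 1: r1c1, so r1c1=2.
Step 9. [r2c1∈{3,4}] 3 has one home in col 1: r2c1, so r2c1=3.
Step 10. [r2c6∈{6}] r2c6 is down to just 6. So r2c6=6.
Step 11. [r1c2∈{5}] only 5 remains possible at r1c2 ⇒ r1c2=5.
Step 12. [r6c4∈{3}] only 3 remains possible at r6c4. So r6c4=3.
Step 13. [r6c1∈{1}] r6c1's peers cover all but 1. So r6c1=1.
Step 14. [r4c5∈{3}] r4c5's peers cover all but 3. So r4c5=3.
Step 15. [r6c3∈{5}] r6c3 has the single candidate 5. So r6c3=5.
Step 16. [r5c4∈{4}] nothing but 4 survives at r5c4, so r5c4=4.
Step 17. [r4c4∈{2}] nothing but 2 survives at r4c4 ⇒ r4c4=2.
Step 18. [r1c3∈{6}] only 6 remains possible at r1c3, so r1c3=6.
Step 19. [r1c6∈{3}] r1c6 has the single candidate 3 ⇒ r1c6=3.
Step 20. [r4c1∈{4}] nothing but 4 survives at r4c1 ⇒ r4c1=4.
Step 21. [r2c3∈{4}] only 4 remains possible at r2c3 ⇒ r2c3=4.
Step 22. [r3c4∈{6}] only 6 remains possible at r3c4. So r3c4=6.
Step 23. [r5c2∈{2}] r5c2 is down to just 2, so r5c2=2.
Step 24. [r3c5∈{1}] nothing but 1 survives at r3c5 ⇒ r3c5=1.

Answer: 2 5 6 1 4 3 / 3 1 4 5 2 6 / 5 3 2 6 1 4 / 4 6 1 2 3 5 / 6 2 3 4 5 1 / 1 4 5 3 6 2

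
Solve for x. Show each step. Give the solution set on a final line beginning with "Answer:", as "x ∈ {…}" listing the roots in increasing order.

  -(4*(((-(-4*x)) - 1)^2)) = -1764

Step 1. [-(4*(((-(-4*x)) - 1)^2)) = -1764] flip signs both sides. So neg: 4*(((-(-4*x)) - 1)^2) = 1764.
Step 2. [4*(((-(-4*x)) - 1)^2) = 1764] LHS = 4·(…); ÷4 both sides ⇒ div: ((-(-4*x)) - 1)^2 = 441.
Step 3. [((-(-4*x)) - 1)^2 = 441] LHS squared, RHS 441 ≥ 0: apply √ (±), so sqrt: (-(-4*x)) - 1 = 21 or -21.
Step 4. [(-(-4*x)) - 1 = 21 or -21] add 1: x sits inside (… - 1) ⇒ sub: -(-4*x) = 22 or -20.
Step 5. [-(-4*x) = 22 or -20] flip signs both sides. So neg: -4*x = -22 or 20.
Step 6. [-4*x = -22 or 20] divide by the outer -4. So div: x = 11/2 or -5.

Answer: x ∈ {-5, 11/2}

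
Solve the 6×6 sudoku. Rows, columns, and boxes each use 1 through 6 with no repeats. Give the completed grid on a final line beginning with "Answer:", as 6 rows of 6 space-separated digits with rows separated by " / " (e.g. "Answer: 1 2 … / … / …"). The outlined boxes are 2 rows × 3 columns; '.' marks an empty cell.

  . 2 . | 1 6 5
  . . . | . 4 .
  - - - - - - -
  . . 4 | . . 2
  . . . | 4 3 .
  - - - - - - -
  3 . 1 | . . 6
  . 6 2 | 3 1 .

Step 1. [r6c1∈{4,5}] row 6 places 5 nowhere but r6c1, so r6c1=5.
Step 2. [r3c2∈{1,3,5}] r3c2 is the only open cell in row 3 admitting 3, so r3c2=3.
Step 3. [r3c1∈{1,6}] in row 3, 1 fits only at r3c1, so r3c1=1.
Step 4. [r3c5∈{5}] r3c5 has the single candidate 5. So r3c5=5.
Step 5. [r2c1∈{6}] only 6 remains possible at r2c1. So r2c1=6.
Step 6. [r4c2∈{5}] r4c2 is down to just 5, so r4c2=5.
Step 7. [r5c5∈{2}] nothing but 2 survives at r5c5, so r5c5=2.
Step 8. [r1c3∈{3}] nothing but 3 survives at r1c3 ⇒ r1c3=3.
Step 9. [r5c4∈{5}] r5c4 is down to just 5. So r5c4=5.
Step 10. [r2c6∈{3}] nothing but 3 survives at r2c6. So r2c6=3.
Step 11. [r2c3∈{5}] r2c3 is down to just 5, so r2c3=5.
Step 12. [r4c3∈{6}] nothing but 6 survives at r4c3. So r4c3=6.
Step 13. [r4c6∈{1}] r4c6 has the single candidate 1 ⇒ r4c6=1.
Step 14. [r4c1∈{2}] r4c1's peers cover all but 2. So r4c1=2.
Step 15. [r3c4∈{6}] r3c4 has the single candidate 6, so r3c4=6.
Step 16. [r5c2∈{4}] nothing but 4 survives at r5c2 ⇒ r5c2=4.
Step 17. [r6c6∈{4}] r6c6's peers cover all but 4 ⇒ r6c6=4.
Step 18. [r2c2∈{1}] r2c2's peers cover all but 1. So r2c2=1.
Step 19. [r1c1∈{4}] r1c1's peers cover all but 4, so r1c1=4.
Step 20. [r2c4∈{2}] r2c4 has the single candidate 2, so r2c4=2.

Answer: 4 2 3 1 6 5 / 6 1 5 2 4 3 / 1 3 4 6 5 2 / 2 5 6 4 3 1 / 3 4 1 5 2 6 / 5 6 2 3 1 4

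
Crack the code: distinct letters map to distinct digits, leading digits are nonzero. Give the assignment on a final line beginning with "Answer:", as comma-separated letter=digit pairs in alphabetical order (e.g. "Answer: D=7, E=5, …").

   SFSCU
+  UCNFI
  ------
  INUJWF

Step 1. [col 1: U + I ≡ F (mod 10)] column 1 (U + I ≡ F (mod 10), carry-in 0) doesn't pin U yet; pick U=4 and continue. So U=4.
Step 2. [col 1: U + I ≡ F (mod 10)] no forcing yet in column 1 (carry-in 0); I=1 is free and consistent — try it, so I=1.
Step 3. [col 1: U + I ≡ F (mod 10)] column 1 reads U+I+carry(0)=F with U=4, I=1; with digits 1,4 already taken and all letters distinct, the only value for F is 5, so F=5.
Step 4. [col 2: C + F ≡ W (mod 10)] C=8 is one option consistent with column 2 (C + F ≡ W (mod 10), carry-in 0) — take it. So C=8.
Step 5. [col 2: C + F ≡ W (mod 10)] in column 2 we have C+F≡W with carry-in 0; given C=8, F=5 and digits 1,4,5,8 already taken and all letters distinct, that pins W to 3. So W=3.
Step 6. [col 3: S + N ≡ J (mod 10)] S=7 is one option consistent with column 3 (S + N ≡ J (mod 10), carry-in 1) — take it, so S=7.
Step 7. [col 3: S + N ≡ J (mod 10)] column 3 reads S+N+carry(1)=J with S=7; with digits 1,3,4,5,7,8 already taken and all letters distinct, the only value for N is 2, so N=2.
Step 8. [col 3: S + N ≡ J (mod 10)] column 3: given S=7, N=2, carry-in 1, and digits 1,2,3,4,5,7,8 already taken and all letters distinct, S+N≡J (mod 10) forces J=0, so J=0.

Answer: C=8, F=5, I=1, J=0, N=2, S=7, U=4, W=3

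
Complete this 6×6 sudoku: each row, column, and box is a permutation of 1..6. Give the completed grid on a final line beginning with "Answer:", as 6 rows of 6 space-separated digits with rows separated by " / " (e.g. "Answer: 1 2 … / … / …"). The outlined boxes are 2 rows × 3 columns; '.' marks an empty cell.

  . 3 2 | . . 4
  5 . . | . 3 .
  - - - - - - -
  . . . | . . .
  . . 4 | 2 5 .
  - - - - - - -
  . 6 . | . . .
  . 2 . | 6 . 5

Step 1. [r2c4∈{1}] r2c4 is down to just 1. So r2c4=1.
Step 2. [r1c1∈{1,6}] across row 1, 1 lands solely at r1c1. So r1c1=1.
Step 3. [r4c2∈{1}] only 1 remains possible at r4c2, so r4c2=1.
Step 4. [r5c5∈{1,2,4}] in col 5, 2 fits only at r5c5 ⇒ r5c5=2.
Step 5. [r5c3∈{1,3,5}] row 5 places 5 nowhere but r5c3. So r5c3=5.
Step 6. [r5c6∈{1,3}] across row 5, 1 lands solely at r5c6. So r5c6=1.
Step 7. [r6c5∈{4}] r6c5 has the single candidate 4. So r6c5=4.
Step 8. [r6c1∈{3}] r6c1's peers cover all but 3, so r6c1=3.
Step 9. [r4c6∈{3,6}] 3 has one home in row 4: r4c6, so r4c6=3.
Step 10. [r3c6∈{6}] r3c6's peers cover all but 6. So r3c6=6.
Step 11. [r3c5∈{1}] r3c5's peers cover all but 1. So r3c5=1.
Step 12. [r3c3∈{3}] r3c3 has the single candidate 3 ⇒ r3c3=3.
Step 13. [r5c1∈{4}] r5c1 is down to just 4, so r5c1=4.
Step 14. [r3c4∈{4}] r3c4 is down to just 4. So r3c4=4.
Step 15. [r1c5∈{6}] r1c5's peers cover all but 6 ⇒ r1c5=6.
Step 16. [r3c2∈{5}] nothing but 5 survives at r3c2 ⇒ r3c2=5.
Step 17. [r4c1∈{6}] only 6 remains possible at r4c1. So r4c1=6.
Step 18. [r1c4∈{5}] r1c4's peers cover all but 5, so r1c4=5.
Step 19. [r5c4∈{3}] r5c4's peers cover all but 3 ⇒ r5c4=3.
Step 20. [r6c3∈{1}] r6c3 is down to just 1 ⇒ r6c3=1.
Step 21. [r2c2∈{4}] r2c2 has the single candidate 4 ⇒ r2c2=4.
Step 22. [r2c3∈{6}] r2c3 has the single candidate 6, so r2c3=6.
Step 23. [r2c6∈{2}] nothing but 2 survives at r2c6 ⇒ r2c6=2.
Step 24. [r3c1∈{2}] only 2 remains possible at r3c1, so r3c1=2.

Answer: 1 3 2 5 6 4 / 5 4 6 1 3 2 / 2 5 3 4 1 6 / 6 1 4 2 5 3 / 4 6 5 3 2 1 / 3 2 1 6 4 5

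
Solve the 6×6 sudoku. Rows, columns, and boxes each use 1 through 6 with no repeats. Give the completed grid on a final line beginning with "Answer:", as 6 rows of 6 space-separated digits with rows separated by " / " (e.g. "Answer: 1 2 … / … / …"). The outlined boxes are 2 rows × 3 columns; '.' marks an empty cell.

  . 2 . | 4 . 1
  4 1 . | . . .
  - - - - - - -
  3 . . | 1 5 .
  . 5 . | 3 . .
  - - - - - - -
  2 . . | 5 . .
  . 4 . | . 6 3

Step 1. [r3c2∈{6}] r3c2 is down to just 6 ⇒ r3c2=6.
Step 2. [r5c3∈{1,3,6}] row 5 places 6 nowhere but r5c3 ⇒ r5c3=6.
Step 3. [r5c6∈{4}] r5c6 has the single candidate 4 ⇒ r5c6=4.
Step 4. [r3c6∈{2}] only 2 remains possible at r3c6, so r3c6=2.
Step 5. [r2c6∈{5,6}] 5 has one home in col 6: r2c6 ⇒ r2c6=5.
Step 6. [r1c5∈{3}] only 3 remains possible at r1c5 ⇒ r1c5=3.
Step 7. [r4c1∈{1}] nothing but 1 survives at r4c1 ⇒ r4c1=1.
Step 8. [r1c3∈{5}] r1c3 is down to just 5 ⇒ r1c3=5.
Step 9. [r6c4∈{2}] only 2 remains possible at r6c4. So r6c4=2.
Step 10. [r4c3∈{2,4}] r4c3 is the only open cell in row 4 admitting 2, so r4c3=2.
Step 11. [r3c3∈{4}] only 4 remains possible at r3c3 ⇒ r3c3=4.
Step 12. [r5c5∈{1}] nothing but 1 survives at r5c5 ⇒ r5c5=1.
Step 13. [r1c1∈{6}] nothing but 6 survives at r1c1 ⇒ r1c1=6.
Step 14. [r2c3∈{3}] r2c3 is down to just 3, so r2c3=3.
Step 15. [r5c2∈{3}] r5c2 is down to just 3. So r5c2=3.
Step 16. [r4c5∈{4}] only 4 remains possible at r4c5, so r4c5=4.
Step 17. [r4c6∈{6}] r4c6 is down to just 6, so r4c6=6.
Step 18. [r6c1∈{5}] r6c1 has the single candidate 5, so r6c1=5.
Step 19. [r6c3∈{1}] r6c3 is down to just 1. So r6c3=1.
Step 20. [r2c5∈{2}] only 2 remains possible at r2c5. So r2c5=2.
Step 21. [r2c4∈{6}] r2c4's peers cover all but 6 ⇒ r2c4=6.

Answer: 6 2 5 4 3 1 / 4 1 3 6 2 5 / 3 6 4 1 5 2 / 1 5 2 3 4 6 / 2 3 6 5 1 4 / 5 4 1 2 6 3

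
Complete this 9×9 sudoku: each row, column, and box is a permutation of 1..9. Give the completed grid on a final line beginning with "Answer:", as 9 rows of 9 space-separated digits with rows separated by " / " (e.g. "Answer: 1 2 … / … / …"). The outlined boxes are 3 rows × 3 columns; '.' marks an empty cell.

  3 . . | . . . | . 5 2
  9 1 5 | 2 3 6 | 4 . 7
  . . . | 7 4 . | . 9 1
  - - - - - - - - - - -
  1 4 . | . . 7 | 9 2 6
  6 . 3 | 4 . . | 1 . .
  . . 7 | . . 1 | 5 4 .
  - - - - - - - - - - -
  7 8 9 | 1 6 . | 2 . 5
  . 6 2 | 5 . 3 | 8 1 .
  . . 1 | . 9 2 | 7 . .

Step 1. [r5c2∈{2,5,9}] box 4 places 5 nowhere but r5c2. So r5c2=5.
Step 2. [r4c3∈{8}] nothing but 8 survives at r4c3 ⇒ r4c3=8.
Step 3. [r5c9∈{8}] r5c9 has the single candidate 8, so r5c9=8.
Step 4. [r6c1∈{2}] r6c1's peers cover all but 2 ⇒ r6c1=2.
Step 5. [r6c4∈{3,6,8,9}] across row 6, 6 lands solely at r6c4. So r6c4=6.
Step 6. [r7c8∈{3}] r7c8 has the single candidate 3. So r7c8=3.
Step 7. [r1c4∈{8,9}] in col 4, 9 fits only at r1c4 ⇒ r1c4=9.
Step 8. [r1c7∈{6}] r1c7 is down to just 6. So r1c7=6.
Step 9. [r9c9∈{4}] r9c9 has the single candidate 4 ⇒ r9c9=4.
Step 10. [r1c6∈{8}] r1c6's peers cover all but 8. So r1c6=8.
Step 11. [r9c1∈{5}] nothing but 5 survives at r9c1. So r9c1=5.
Step 12. [r8c9∈{9}] only 9 remains possible at r8c9, so r8c9=9.
Step 13. [r8c5∈{7}] r8c5's peers cover all but 7, so r8c5=7.
Step 14. [r3c1∈{8}] r3c1 has the single candidate 8 ⇒ r3c1=8.
Step 15. [r3c2∈{2}] r3c2's peers cover all but 2, so r3c2=2.
Step 16. [r1c5∈{1}] only 1 remains possible at r1c5, so r1c5=1.
Step 17. [r5c5∈{2}] nothing but 2 survives at r5c5 ⇒ r5c5=2.
Step 18. [r6c2∈{9}] r6c2 has the single candidate 9 ⇒ r6c2=9.
Step 19. [r9c8∈{6}] r9c8's peers cover all but 6. So r9c8=6.
Step 20. [r9c4∈{8}] only 8 remains possible at r9c4, so r9c4=8.
Step 21. [r3c3∈{6}] r3c3 is down to just 6. So r3c3=6.
Step 22. [r6c9∈{3}] nothing but 3 survives at r6c9 ⇒ r6c9=3.
Step 23. [r1c3∈{4}] only 4 remains possible at r1c3 ⇒ r1c3=4.
Step 24. [r6c5∈{8}] r6c5 is down to just 8 ⇒ r6c5=8.
Step 25. [r4c4∈{3}] r4c4's peers cover all but 3, so r4c4=3.
Step 26. [r5c6∈{9}] r5c6 has the single candidate 9. So r5c6=9.
Step 27. [r3c6∈{5}] r3c6 is down to just 5 ⇒ r3c6=5.
Step 28. [r7c6∈{4}] nothing but 4 survives at r7c6, so r7c6=4.
Step 29. [r9c2∈{3}] nothing but 3 survives at r9c2. So r9c2=3.
Step 30. [r8c1∈{4}] r8c1 is down to just 4 ⇒ r8c1=4.
Step 31. [r2c8∈{8}] r2c8 has the single candidate 8 ⇒ r2c8=8.
Step 32. [r1c2∈{7}] nothing but 7 survives at r1c2 ⇒ r1c2=7.
Step 33. [r3c7∈{3}] r3c7 is down to just 3 ⇒ r3c7=3.
Step 34. [r5c8∈{7}] r5c8 has the single candidate 7. So r5c8=7.
Step 35. [r4c5∈{5}] r4c5 is down to just 5, so r4c5=5.

Answer: 3 7 4 9 1 8 6 5 2 / 9 1 5 2 3 6 4 8 7 / 8 2 6 7 4 5 3 9 1 / 1 4 8 3 5 7 9 2 6 / 6 5 3 4 2 9 1 7 8 / 2 9 7 6 8 1 5 4 3 / 7 8 9 1 6 4 2 3 5 / 4 6 2 5 7 3 8 1 9 / 5 3 1 8 9 2 7 6 4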